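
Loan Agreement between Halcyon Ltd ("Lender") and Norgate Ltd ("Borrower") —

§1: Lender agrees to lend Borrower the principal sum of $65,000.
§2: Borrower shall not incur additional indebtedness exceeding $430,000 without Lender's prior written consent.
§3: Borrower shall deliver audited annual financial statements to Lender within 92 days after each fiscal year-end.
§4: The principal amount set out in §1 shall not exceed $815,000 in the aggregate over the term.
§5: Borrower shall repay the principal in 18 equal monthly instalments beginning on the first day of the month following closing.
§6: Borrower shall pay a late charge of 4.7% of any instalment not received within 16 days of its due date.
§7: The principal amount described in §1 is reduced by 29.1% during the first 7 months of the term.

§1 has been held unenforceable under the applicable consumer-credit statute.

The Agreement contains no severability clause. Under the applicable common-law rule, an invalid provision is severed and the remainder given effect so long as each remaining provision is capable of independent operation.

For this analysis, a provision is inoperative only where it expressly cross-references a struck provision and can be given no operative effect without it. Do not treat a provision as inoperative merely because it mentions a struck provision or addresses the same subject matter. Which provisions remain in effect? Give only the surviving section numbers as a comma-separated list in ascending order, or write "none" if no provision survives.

2, 3, 5, 6

§1 is struck. §4 has no operative effect of its own apart from §1 and is therefore inoperative. §7 has no operative effect of its own apart from §1 and is therefore inoperative. Under the stated default rule, only provisions that cannot operate independently fall away; the rest are enforced. That leaves §2, §3, §5, and §6 in effect.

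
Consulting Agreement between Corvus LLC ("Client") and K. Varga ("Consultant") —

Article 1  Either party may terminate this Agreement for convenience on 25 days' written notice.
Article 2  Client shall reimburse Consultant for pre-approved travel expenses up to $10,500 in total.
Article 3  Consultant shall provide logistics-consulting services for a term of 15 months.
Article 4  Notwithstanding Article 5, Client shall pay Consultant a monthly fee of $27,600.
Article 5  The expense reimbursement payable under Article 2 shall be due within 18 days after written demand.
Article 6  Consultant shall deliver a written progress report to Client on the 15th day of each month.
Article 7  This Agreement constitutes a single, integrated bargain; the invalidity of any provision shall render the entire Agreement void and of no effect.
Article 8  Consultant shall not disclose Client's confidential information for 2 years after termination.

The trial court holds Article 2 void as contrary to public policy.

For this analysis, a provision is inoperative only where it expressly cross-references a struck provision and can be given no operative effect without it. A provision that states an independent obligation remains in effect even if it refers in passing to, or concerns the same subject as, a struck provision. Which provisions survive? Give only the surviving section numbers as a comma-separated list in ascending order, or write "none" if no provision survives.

none

Article 2 is struck. Article 5 has no operative effect of its own apart from Article 2 and is therefore inoperative. Article 7 provides that the Agreement is not severable, so the invalidity of any one provision voids the entire Agreement. No provision of the Agreement survives.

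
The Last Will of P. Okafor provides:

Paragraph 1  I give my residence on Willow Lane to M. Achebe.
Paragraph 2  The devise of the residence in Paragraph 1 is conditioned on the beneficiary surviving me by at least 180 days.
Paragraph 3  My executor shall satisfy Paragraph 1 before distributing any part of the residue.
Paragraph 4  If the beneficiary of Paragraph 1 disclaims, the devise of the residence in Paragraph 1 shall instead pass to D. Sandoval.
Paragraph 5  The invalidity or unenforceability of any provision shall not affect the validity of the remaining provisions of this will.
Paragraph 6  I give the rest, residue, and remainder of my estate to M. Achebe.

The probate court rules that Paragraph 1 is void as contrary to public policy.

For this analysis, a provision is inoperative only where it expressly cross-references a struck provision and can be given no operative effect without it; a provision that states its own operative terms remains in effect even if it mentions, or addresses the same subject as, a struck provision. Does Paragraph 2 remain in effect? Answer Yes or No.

Paragraph 1 is struck. The only function of Paragraph 2 is the survivorship condition on Paragraph 1, so it cannot stand once Paragraph 1 is removed. Paragraph 3 merely fixes the priority direction for Paragraph 1; with Paragraph 1 gone it has nothing to operate on and falls away. Paragraph 4 merely fixes the alternative disposition for Paragraph 1; with Paragraph 1 gone it has nothing to operate on and falls away. Under the severability clause in Paragraph 5, the remaining provisions continue in force. The provisions still in force are Paragraph 5 and Paragraph 6. Paragraph 2 is among the inoperative provisions, so the answer is no.

No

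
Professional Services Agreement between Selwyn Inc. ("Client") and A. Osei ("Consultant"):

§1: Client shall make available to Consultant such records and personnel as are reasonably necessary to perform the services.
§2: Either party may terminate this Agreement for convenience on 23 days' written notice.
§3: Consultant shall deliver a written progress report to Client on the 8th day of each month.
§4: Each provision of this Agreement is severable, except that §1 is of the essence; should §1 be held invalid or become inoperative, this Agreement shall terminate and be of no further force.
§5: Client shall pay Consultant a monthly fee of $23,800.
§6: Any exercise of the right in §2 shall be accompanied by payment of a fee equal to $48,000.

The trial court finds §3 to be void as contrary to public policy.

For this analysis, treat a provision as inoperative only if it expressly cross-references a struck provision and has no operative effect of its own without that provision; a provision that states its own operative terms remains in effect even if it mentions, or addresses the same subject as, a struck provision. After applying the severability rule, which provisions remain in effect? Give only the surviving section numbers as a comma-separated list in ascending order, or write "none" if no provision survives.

§3 is struck. Nothing else in the Agreement is defined by reference to §3. §4 makes §1 an essential term, but §1 is unaffected, so the severability proviso in §4 preserves the remaining provisions. §1, §2, §4, §5, and §6 remain in effect.

1, 2, 4, 5, 6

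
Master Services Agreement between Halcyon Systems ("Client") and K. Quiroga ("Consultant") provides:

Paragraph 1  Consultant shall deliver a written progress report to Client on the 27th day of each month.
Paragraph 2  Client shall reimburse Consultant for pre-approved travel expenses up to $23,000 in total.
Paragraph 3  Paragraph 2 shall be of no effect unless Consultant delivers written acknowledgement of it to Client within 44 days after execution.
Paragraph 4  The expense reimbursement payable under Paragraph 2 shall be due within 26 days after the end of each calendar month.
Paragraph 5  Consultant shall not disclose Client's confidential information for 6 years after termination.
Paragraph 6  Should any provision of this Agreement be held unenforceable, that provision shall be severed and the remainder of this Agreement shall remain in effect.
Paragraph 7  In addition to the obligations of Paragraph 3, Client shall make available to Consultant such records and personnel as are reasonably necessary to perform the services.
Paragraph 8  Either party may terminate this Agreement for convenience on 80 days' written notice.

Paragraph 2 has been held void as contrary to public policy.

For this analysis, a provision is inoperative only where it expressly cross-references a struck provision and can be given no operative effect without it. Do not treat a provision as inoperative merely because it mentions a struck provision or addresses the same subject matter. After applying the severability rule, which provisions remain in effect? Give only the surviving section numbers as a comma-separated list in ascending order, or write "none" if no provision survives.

1, 5, 6, 7, 8

Paragraph 2 is struck. Paragraph 3 has no operative effect of its own apart from Paragraph 2 and is therefore inoperative. Paragraph 4 operates only by reference to Paragraph 2, so it falls with Paragraph 2. Although Paragraph 7 refers to Paragraph 3, its operative terms do not depend on Paragraph 3, so it remains in effect. Paragraph 6 is a severability clause and preserves every provision that can still be given independent effect. That leaves Paragraph 1, Paragraph 5, Paragraph 6, Paragraph 7, and Paragraph 8 in effect.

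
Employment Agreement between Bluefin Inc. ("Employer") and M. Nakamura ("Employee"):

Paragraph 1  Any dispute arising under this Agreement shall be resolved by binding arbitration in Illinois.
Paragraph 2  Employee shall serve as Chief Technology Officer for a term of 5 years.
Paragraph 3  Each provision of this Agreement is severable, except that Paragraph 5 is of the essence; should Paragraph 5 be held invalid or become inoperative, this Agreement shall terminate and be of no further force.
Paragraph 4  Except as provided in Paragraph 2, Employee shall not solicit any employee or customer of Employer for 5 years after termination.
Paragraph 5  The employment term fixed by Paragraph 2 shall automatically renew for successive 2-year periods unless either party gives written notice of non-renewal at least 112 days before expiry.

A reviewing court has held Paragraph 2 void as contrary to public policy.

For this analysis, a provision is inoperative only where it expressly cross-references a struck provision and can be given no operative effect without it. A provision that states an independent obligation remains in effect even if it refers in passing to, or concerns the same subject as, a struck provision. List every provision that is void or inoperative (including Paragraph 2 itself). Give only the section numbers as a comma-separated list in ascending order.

Paragraph 2 is struck. The whole of Paragraph 5 is the renewal of the employment term, defined by reference to Paragraph 2, so Paragraph 5 cannot stand once Paragraph 2 is removed. Paragraph 3 makes Paragraph 5 an essential term, and Paragraph 5 has been rendered inoperative by the cascade; under Paragraph 3, the entire Agreement is therefore void. No provision of the Agreement survives.

1, 2, 3, 4, 5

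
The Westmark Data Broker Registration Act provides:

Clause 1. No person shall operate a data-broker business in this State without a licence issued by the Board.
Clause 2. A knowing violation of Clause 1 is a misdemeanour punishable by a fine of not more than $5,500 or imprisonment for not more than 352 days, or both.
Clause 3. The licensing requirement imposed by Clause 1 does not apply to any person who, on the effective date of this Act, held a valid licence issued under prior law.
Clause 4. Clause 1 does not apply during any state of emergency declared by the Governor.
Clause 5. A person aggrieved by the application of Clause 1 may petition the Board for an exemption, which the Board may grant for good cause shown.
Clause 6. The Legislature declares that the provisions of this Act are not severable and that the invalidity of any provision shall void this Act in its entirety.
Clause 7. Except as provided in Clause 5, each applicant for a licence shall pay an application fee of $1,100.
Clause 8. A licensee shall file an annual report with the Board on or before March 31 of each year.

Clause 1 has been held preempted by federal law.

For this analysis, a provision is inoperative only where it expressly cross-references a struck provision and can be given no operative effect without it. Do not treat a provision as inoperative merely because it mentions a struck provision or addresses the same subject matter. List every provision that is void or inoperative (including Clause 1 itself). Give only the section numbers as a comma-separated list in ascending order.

Clause 1 is struck. Clause 2 operates only by reference to Clause 1, so it falls with Clause 1. Clause 3 operates only by reference to Clause 1, so it falls with Clause 1. The only function of Clause 4 is the emergency suspension of Clause 1, so it cannot stand once Clause 1 is removed. Clause 5 has no operative effect of its own apart from Clause 1 and is therefore inoperative. Clause 6 provides that the Act is not severable, so the invalidity of any one provision voids the entire Act. No provision of the Act survives.

1, 2, 3, 4, 5, 6, 7, 8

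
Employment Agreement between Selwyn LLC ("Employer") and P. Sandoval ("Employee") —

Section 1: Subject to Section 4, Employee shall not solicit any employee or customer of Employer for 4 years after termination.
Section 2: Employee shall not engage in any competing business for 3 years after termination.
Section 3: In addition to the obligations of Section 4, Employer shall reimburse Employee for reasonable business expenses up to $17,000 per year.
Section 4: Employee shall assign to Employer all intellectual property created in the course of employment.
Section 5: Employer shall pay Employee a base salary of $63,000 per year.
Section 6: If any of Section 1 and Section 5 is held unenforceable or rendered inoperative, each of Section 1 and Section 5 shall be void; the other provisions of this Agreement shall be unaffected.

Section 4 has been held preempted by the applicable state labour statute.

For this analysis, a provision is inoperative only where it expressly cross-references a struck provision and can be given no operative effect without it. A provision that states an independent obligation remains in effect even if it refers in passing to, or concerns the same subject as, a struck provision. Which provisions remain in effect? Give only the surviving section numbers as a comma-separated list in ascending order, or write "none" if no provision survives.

1, 2, 3, 5, 6

Section 4 is struck. Although Section 3 refers to Section 4, its operative terms do not depend on Section 4, so it remains in effect. Section 1 mentions Section 4 but its own obligation stands independently of Section 4, so Section 1 is not affected. No other provision's operative terms depend on Section 4. Section 6 ties Section 1 and Section 5 together, but none of those is affected here; the remaining provisions continue in force under Section 6. That leaves Section 1, Section 2, Section 3, Section 5, and Section 6 in effect.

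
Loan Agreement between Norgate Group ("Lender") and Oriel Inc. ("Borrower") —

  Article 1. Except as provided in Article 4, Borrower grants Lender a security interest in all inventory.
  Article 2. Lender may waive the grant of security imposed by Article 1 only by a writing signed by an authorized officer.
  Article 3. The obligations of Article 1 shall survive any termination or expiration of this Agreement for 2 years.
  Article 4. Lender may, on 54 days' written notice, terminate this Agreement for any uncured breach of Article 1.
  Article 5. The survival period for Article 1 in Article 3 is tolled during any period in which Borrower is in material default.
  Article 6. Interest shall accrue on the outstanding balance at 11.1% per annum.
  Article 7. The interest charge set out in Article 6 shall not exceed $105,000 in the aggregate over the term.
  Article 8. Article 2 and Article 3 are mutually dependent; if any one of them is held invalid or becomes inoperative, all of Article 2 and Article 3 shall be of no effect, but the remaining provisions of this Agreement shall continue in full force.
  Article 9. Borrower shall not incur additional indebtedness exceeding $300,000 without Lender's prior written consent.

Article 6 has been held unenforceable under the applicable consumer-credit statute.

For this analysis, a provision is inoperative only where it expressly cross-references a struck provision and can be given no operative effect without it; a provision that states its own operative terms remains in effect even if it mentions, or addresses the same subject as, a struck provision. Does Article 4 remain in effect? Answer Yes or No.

Article 6 is struck. The whole of Article 7 is the aggregate cap on the interest charge, defined by reference to Article 6, so Article 7 cannot stand once Article 6 is removed. Article 8 ties Article 2 and Article 3 together, but none of those is affected here; the remaining provisions continue in force under Article 8. The provisions still in force are Article 1, Article 2, Article 3, Article 4, Article 5, Article 8, and Article 9. Article 4 is among the surviving provisions, so the answer is yes.

Yes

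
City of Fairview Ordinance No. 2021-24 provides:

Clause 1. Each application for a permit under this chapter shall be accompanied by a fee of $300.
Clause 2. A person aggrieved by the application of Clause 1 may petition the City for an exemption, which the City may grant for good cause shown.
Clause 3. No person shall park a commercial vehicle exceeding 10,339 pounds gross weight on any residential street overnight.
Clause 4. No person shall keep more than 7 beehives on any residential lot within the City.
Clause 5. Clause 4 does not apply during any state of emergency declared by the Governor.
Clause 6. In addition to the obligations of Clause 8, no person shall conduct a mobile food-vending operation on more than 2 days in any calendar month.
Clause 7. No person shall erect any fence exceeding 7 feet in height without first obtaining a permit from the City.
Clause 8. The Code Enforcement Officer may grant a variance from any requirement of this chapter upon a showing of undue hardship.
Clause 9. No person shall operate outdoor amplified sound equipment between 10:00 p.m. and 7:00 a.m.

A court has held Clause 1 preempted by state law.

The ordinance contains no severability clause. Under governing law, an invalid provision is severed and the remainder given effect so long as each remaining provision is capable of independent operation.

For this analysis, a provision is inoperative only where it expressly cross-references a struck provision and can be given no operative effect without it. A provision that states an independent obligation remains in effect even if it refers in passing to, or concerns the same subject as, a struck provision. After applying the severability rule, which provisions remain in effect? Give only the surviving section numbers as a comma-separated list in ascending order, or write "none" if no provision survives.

3, 4, 5, 6, 7, 8, 9

Clause 1 is struck. Clause 2 operates only by reference to Clause 1, so it falls with Clause 1. Under the stated default rule, only provisions that cannot operate independently fall away; the rest are enforced. Clause 3, Clause 4, Clause 5, Clause 6, Clause 7, Clause 8, and Clause 9 remain in effect.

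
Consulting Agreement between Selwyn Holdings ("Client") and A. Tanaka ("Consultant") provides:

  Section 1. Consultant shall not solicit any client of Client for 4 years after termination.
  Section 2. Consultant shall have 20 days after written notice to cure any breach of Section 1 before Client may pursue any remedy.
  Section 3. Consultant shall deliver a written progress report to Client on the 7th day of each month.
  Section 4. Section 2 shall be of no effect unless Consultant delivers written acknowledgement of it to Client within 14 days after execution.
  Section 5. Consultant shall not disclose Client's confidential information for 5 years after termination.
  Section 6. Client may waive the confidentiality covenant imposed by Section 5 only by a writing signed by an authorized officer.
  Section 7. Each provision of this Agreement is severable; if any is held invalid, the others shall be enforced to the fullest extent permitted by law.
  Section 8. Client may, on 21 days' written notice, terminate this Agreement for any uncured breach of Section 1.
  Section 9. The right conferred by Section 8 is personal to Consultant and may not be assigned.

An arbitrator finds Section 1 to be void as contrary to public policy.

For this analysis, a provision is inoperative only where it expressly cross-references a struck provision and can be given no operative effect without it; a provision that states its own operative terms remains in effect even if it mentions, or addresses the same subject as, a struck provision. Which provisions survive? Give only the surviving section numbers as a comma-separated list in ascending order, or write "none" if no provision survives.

3, 5, 6, 7

Section 1 is struck. Section 2 has no operative effect of its own apart from Section 1 and is therefore inoperative. The only function of Section 8 is the termination right for breach of Section 1, so it cannot stand once Section 1 is removed. Section 4 merely fixes the acknowledgement condition for Section 2; with Section 2 gone it has nothing to operate on and falls away. Section 9 has no operative effect of its own apart from Section 8 and is therefore inoperative. Section 7 is a severability clause and preserves every provision that can still be given independent effect. The provisions still in force are Section 3, Section 5, Section 6, and Section 7.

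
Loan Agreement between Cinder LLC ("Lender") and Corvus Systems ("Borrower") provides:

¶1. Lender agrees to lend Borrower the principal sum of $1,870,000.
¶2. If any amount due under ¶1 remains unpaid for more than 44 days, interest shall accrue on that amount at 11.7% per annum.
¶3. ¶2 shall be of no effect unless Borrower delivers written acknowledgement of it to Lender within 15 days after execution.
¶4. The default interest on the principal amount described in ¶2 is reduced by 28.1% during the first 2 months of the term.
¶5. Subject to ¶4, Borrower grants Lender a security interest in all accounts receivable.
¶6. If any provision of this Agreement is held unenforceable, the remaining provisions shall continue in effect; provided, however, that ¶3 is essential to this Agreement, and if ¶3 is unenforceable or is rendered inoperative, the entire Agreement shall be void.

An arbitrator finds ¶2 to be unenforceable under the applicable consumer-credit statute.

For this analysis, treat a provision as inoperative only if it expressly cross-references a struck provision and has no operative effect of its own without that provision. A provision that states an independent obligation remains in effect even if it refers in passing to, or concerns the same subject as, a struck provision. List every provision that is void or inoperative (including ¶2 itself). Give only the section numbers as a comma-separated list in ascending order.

¶2 is struck. ¶3 has no operative effect of its own apart from ¶2 and is therefore inoperative. ¶4 operates only by reference to ¶2, so it falls with ¶2. ¶6 makes ¶3 an essential term, and ¶3 has been rendered inoperative by the cascade; under ¶6, the entire Agreement is therefore void. No provision of the Agreement survives.

1, 2, 3, 4, 5, 6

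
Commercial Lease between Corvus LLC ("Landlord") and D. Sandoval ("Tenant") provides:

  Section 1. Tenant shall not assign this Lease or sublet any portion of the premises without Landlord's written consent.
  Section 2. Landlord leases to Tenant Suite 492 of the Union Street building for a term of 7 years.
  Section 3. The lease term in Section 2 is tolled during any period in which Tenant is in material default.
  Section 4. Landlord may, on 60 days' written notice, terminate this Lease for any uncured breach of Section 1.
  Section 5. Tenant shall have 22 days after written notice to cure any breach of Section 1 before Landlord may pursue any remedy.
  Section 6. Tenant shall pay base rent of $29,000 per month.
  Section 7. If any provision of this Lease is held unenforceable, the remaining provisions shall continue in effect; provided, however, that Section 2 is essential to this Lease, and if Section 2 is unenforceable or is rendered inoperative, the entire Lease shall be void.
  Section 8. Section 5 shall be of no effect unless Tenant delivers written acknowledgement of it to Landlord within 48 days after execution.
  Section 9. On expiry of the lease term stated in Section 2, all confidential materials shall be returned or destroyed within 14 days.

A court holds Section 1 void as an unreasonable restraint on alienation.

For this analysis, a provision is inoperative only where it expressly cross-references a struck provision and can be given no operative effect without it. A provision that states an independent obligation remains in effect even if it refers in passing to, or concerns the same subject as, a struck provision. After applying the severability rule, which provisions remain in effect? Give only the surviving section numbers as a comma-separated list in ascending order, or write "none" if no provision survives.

Section 1 is struck. Section 4 operates only by reference to Section 1, so it falls with Section 1. Section 5 has no operative effect of its own apart from Section 1 and is therefore inoperative. Section 8 has no operative effect of its own apart from Section 5 and is therefore inoperative. Section 7 makes Section 2 an essential term, but Section 2 is unaffected, so the severability proviso in Section 7 preserves the remaining provisions. That leaves Section 2, Section 3, Section 6, Section 7, and Section 9 in effect.

2, 3, 6, 7, 9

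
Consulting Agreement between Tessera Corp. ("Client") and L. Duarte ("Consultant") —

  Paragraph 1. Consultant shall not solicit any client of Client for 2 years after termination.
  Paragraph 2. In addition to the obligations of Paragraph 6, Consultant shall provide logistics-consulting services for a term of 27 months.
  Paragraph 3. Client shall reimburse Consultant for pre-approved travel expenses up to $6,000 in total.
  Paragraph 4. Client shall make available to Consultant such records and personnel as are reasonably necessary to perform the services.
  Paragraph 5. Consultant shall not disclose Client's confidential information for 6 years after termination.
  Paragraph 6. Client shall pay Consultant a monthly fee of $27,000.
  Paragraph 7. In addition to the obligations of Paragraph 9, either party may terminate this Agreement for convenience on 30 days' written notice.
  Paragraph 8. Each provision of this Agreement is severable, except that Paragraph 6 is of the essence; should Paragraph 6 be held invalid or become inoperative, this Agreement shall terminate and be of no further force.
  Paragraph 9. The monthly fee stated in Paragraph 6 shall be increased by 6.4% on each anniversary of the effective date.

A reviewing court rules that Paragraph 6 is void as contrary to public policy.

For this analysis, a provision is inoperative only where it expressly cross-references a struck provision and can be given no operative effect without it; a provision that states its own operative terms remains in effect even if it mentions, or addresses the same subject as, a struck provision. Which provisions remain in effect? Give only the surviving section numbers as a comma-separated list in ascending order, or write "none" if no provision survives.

Paragraph 6 is struck. Paragraph 9 has no operative effect of its own apart from Paragraph 6 and is therefore inoperative. Paragraph 8 makes Paragraph 6 an essential term, and Paragraph 6 is the provision held invalid; under Paragraph 8, the entire Agreement is therefore void. No provision of the Agreement survives.

none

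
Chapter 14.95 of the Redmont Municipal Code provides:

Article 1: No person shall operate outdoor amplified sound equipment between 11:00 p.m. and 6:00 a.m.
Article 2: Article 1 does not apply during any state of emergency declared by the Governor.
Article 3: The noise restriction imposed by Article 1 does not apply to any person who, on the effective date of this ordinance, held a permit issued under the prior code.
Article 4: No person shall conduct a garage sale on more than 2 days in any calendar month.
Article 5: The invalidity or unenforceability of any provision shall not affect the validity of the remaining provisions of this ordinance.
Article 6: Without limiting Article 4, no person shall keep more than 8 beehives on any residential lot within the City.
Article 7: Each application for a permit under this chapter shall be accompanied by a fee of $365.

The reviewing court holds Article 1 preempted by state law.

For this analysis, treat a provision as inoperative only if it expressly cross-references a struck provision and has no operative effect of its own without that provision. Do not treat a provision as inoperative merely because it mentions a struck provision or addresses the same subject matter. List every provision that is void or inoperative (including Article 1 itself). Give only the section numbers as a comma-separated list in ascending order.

1, 2, 3

Article 1 is struck. Article 2 has no operative effect of its own apart from Article 1 and is therefore inoperative. Article 3 has no operative effect of its own apart from Article 1 and is therefore inoperative. Article 5 is a severability clause and preserves every provision that can still be given independent effect. The provisions still in force are Article 4, Article 5, Article 6, and Article 7.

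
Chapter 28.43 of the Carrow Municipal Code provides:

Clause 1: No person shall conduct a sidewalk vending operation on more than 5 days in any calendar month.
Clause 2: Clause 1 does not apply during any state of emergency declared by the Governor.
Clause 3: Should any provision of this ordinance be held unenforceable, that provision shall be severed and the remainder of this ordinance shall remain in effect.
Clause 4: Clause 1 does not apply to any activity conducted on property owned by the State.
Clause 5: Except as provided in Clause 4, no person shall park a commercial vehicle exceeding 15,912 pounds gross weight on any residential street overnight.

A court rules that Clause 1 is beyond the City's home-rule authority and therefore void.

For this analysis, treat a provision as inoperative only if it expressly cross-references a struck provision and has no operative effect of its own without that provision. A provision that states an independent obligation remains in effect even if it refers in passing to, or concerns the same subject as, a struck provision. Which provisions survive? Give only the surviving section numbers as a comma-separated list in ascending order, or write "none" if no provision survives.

3, 5

Clause 1 is struck. Clause 2 operates only by reference to Clause 1, so it falls with Clause 1. Clause 4 operates only by reference to Clause 1, so it falls with Clause 1. Clause 5 mentions Clause 4 but its own obligation stands independently of Clause 4, so Clause 5 is not affected. Under the severability clause in Clause 3, the remaining provisions continue in force. That leaves Clause 3 and Clause 5 in effect.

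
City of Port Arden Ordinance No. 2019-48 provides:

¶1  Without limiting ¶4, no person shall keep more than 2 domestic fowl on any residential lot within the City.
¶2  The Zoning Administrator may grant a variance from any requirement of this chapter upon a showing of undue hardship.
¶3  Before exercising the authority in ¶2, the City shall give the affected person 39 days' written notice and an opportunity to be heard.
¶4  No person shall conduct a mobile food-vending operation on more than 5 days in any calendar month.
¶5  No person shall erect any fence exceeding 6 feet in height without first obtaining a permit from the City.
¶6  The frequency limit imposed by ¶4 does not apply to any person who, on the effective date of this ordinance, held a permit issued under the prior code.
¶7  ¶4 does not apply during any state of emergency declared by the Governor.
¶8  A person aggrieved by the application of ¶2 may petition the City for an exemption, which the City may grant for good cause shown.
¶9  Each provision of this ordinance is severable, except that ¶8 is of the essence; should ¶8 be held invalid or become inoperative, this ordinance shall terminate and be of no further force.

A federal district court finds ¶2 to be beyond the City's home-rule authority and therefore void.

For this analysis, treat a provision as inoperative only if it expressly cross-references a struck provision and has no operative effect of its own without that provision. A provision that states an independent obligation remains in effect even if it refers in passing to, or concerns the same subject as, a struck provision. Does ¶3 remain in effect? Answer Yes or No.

¶2 is struck. ¶3 operates only by reference to ¶2, so it falls with ¶2. ¶8 merely fixes the exemption procedure for ¶2; with ¶2 gone it has nothing to operate on and falls away. ¶9 makes ¶8 an essential term, and ¶8 has been rendered inoperative by the cascade; under ¶9, the entire ordinance is therefore void. No provision of the ordinance survives. ¶3 is among the inoperative provisions, so the answer is no.

No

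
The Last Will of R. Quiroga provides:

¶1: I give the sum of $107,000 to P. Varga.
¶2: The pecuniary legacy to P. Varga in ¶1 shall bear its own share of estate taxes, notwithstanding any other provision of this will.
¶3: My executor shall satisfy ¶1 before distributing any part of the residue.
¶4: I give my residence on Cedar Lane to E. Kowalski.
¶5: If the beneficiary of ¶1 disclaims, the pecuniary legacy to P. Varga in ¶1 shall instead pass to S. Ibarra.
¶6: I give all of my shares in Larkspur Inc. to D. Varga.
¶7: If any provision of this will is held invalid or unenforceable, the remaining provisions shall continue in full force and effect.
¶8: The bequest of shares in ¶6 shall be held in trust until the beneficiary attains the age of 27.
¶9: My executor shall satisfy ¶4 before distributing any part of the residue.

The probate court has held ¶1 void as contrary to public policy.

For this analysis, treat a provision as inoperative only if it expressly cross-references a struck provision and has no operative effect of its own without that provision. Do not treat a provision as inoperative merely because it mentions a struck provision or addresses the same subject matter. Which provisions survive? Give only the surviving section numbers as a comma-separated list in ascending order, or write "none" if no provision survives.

¶1 is struck. ¶2 operates only by reference to ¶1, so it falls with ¶1. The only function of ¶3 is the priority direction for ¶1, so it cannot stand once ¶1 is removed. ¶5 has no operative effect of its own apart from ¶1 and is therefore inoperative. ¶7 is a severability clause and preserves every provision that can still be given independent effect. That leaves ¶4, ¶6, ¶7, ¶8, and ¶9 in effect.

4, 6, 7, 8, 9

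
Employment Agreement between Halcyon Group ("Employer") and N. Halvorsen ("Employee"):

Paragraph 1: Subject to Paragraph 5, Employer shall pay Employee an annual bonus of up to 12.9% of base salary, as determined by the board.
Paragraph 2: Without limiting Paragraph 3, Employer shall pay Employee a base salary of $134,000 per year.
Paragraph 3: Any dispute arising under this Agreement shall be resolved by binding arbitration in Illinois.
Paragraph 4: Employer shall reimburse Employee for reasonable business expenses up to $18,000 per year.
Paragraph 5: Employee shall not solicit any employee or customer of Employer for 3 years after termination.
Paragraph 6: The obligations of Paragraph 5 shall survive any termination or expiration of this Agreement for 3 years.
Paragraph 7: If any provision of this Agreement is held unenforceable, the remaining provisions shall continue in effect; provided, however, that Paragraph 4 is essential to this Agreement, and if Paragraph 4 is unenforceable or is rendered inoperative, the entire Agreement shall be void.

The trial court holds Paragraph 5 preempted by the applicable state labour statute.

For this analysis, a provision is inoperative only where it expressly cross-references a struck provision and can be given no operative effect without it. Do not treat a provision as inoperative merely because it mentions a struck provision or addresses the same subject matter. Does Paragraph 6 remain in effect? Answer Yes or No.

No

Paragraph 5 is struck. Paragraph 6 operates only by reference to Paragraph 5, so it falls with Paragraph 5. Paragraph 1 mentions Paragraph 5 but its own obligation stands independently of Paragraph 5, so Paragraph 1 is not affected. Paragraph 7 makes Paragraph 4 an essential term, but Paragraph 4 is unaffected, so the severability proviso in Paragraph 7 preserves the remaining provisions. The provisions still in force are Paragraph 1, Paragraph 2, Paragraph 3, Paragraph 4, and Paragraph 7. Paragraph 6 is among the inoperative provisions, so the answer is no.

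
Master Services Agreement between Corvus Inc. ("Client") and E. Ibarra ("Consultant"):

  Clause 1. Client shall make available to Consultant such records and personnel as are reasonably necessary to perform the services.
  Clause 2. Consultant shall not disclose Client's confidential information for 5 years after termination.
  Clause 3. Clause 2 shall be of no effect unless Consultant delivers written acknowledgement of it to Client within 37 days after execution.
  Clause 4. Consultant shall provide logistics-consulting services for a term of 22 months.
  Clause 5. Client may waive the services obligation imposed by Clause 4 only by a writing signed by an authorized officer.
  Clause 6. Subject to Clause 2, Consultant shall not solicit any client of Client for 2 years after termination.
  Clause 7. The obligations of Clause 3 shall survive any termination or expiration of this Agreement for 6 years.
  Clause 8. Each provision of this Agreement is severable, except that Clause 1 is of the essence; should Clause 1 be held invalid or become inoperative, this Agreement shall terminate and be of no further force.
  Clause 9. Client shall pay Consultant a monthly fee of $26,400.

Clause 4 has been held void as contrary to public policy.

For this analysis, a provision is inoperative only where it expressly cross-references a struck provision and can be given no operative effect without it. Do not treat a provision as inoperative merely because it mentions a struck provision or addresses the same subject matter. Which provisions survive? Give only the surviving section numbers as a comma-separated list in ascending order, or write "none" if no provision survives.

Clause 4 is struck. Clause 5 operates only by reference to Clause 4, so it falls with Clause 4. Clause 8 makes Clause 1 an essential term, but Clause 1 is unaffected, so the severability proviso in Clause 8 preserves the remaining provisions. The provisions still in force are Clause 1, Clause 2, Clause 3, Clause 6, Clause 7, Clause 8, and Clause 9.

1, 2, 3, 6, 7, 8, 9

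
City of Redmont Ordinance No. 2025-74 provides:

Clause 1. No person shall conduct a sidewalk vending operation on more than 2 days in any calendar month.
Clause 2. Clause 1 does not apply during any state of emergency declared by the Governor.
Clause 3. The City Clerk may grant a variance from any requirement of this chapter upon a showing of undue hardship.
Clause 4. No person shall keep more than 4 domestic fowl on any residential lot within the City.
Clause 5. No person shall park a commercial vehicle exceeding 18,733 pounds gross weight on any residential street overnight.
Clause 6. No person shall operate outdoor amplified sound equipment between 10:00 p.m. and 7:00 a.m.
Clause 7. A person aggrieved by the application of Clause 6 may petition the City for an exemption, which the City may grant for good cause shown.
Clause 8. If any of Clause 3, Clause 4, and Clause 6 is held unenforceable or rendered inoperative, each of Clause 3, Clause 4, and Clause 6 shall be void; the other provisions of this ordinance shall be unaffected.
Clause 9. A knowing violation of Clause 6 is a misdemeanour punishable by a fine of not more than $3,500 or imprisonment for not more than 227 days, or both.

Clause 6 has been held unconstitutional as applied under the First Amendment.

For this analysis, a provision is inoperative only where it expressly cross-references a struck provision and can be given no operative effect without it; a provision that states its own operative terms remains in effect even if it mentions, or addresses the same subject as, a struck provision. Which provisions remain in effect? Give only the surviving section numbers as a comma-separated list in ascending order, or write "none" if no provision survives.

Clause 6 is struck. Clause 7 has no operative effect of its own apart from Clause 6 and is therefore inoperative. Clause 9 operates only by reference to Clause 6, so it falls with Clause 6. Clause 8 declares Clause 3, Clause 4, and Clause 6 mutually dependent; since one of them has fallen, all of them are of no effect. That brings down Clause 3 and Clause 4 as well. The remainder continues in force under Clause 8. The provisions still in force are Clause 1, Clause 2, Clause 5, and Clause 8.

1, 2, 5, 8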